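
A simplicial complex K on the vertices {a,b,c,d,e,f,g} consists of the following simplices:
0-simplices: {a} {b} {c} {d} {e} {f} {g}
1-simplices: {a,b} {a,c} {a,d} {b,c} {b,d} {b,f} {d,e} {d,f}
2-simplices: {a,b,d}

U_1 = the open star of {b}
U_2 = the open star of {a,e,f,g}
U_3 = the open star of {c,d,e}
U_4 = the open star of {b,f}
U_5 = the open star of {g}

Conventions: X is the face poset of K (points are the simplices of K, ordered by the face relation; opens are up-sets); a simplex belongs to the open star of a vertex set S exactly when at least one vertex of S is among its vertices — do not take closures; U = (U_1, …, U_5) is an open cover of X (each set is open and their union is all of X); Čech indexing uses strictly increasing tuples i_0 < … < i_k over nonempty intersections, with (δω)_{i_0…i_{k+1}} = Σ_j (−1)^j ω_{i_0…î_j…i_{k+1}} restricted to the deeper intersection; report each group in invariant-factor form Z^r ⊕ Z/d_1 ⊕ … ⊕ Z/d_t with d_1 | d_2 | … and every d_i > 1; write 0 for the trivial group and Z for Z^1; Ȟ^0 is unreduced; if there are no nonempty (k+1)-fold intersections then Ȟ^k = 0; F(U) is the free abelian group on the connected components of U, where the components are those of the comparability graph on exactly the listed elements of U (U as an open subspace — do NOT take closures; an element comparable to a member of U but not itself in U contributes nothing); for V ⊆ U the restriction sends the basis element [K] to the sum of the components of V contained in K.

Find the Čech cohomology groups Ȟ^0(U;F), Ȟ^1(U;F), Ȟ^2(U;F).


cover nerve:
  U1={{b},{a,b},{b,c},{b,d},{b,f},{a,b,d}} U2={{a},{e},{f},{g},{a,b},{a,c},{a,d},{b,f},{d,e},{d,f},{a,b,d}} U3={{c},{d},{e},{a,c},{a,d},{b,c},{b,d},{d,e},{d,f},{a,b,d}} U4={{b},{f},{a,b},{b,c},{b,d},{b,f},{d,f},{a,b,d}} U5={{g}}
  U12={{a,b},{b,f},{a,b,d}} U13={{b,c},{b,d},{a,b,d}} U14={{b},{a,b},{b,c},{b,d},{b,f},{a,b,d}} U23={{e},{a,c},{a,d},{d,e},{d,f},{a,b,d}} U24={{f},{a,b},{b,f},{d,f},{a,b,d}} U25={{g}} U34={{b,c},{b,d},{d,f},{a,b,d}}
  U123={{a,b,d}} U124={{a,b},{b,f},{a,b,d}} U134={{b,c},{b,d},{a,b,d}} U234={{d,f},{a,b,d}}
  U1234={{a,b,d}}
components per intersection:
  U1: {{b},{a,b},{b,c},{b,d},{b,f},{a,b,d}}
  U2: {{a},{a,b},{a,c},{a,d},{a,b,d}} {{e},{d,e}} {{f},{b,f},{d,f}} {{g}}
  U3: {{c},{a,c},{b,c}} {{d},{e},{a,d},{b,d},{d,e},{d,f},{a,b,d}}
  U4: {{b},{f},{a,b},{b,c},{b,d},{b,f},{d,f},{a,b,d}}
  U5: {{g}}
  U12: {{a,b},{a,b,d}} {{b,f}}
  U13: {{b,c}} {{b,d},{a,b,d}}
  U14: {{b},{a,b},{b,c},{b,d},{b,f},{a,b,d}}
  U23: {{e},{d,e}} {{a,c}} {{a,d},{a,b,d}} {{d,f}}
  U24: {{f},{b,f},{d,f}} {{a,b},{a,b,d}}
  U25: {{g}}
  U34: {{b,c}} {{b,d},{a,b,d}} {{d,f}}
  U123: {{a,b,d}}
  U124: {{a,b},{a,b,d}} {{b,f}}
  U134: {{b,c}} {{b,d},{a,b,d}}
  U234: {{d,f}} {{a,b,d}}
  U1234: {{a,b,d}}
C dims 9,15,7,1; δ0: rk 7, SNF 1^7; δ1: rk 6, SNF 1^6; δ2: rk 1, SNF 1^1
Ȟ^0: (9−7)−0=2 ⇒ Z^2
Ȟ^1: (15−6)−7=2 ⇒ Z^2
Ȟ^2: (7−1)−6=0 ⇒ 0

Ȟ^0 ≅ Z^2, Ȟ^1 ≅ Z^2, Ȟ^2 ≅ 0


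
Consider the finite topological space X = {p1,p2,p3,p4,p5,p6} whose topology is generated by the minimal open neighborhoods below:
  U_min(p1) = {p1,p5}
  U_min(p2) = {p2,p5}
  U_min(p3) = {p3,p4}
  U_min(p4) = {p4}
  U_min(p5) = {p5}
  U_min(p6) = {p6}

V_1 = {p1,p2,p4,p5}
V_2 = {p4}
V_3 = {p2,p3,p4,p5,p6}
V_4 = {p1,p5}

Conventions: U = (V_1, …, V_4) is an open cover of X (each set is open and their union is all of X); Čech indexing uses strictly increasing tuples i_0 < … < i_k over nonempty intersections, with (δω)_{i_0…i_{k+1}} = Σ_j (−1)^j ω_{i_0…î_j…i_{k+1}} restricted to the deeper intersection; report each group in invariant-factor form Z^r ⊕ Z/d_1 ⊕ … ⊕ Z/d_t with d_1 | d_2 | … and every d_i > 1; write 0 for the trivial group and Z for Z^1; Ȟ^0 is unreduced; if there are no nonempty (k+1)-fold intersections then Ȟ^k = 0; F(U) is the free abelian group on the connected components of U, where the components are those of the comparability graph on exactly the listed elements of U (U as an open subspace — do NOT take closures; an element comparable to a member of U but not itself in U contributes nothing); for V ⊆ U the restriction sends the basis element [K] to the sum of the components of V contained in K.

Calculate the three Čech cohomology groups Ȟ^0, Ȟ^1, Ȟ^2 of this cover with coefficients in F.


nonempty overlaps:
  V12={p4} V13={p2,p4,p5} V14={p1,p5} V23={p4} V34={p5}
  V123={p4} V134={p5}
components per intersection:
  V1: {p1,p2,p5} {p4}
  V2: {p4}
  V3: {p2,p5} {p3,p4} {p6}
  V4: {p1,p5}
  V12: {p4}
  V13: {p2,p5} {p4}
  V14: {p1,p5}
  V23: {p4}
  V34: {p5}
  V123: {p4}
  V134: {p5}
C dims 7,6,2; δ0: rk 4, SNF 1^4; δ1: rk 2, SNF 1^2
degree 0: 7−4−0 = 3 → Ȟ^0 ≅ Z^3
degree 1: 6−2−4 = 0 → Ȟ^1 ≅ 0
degree 2: 2−0−2 = 0 → Ȟ^2 ≅ 0

Ȟ^0 = Z^3,  Ȟ^1 = 0,  Ȟ^2 = 0


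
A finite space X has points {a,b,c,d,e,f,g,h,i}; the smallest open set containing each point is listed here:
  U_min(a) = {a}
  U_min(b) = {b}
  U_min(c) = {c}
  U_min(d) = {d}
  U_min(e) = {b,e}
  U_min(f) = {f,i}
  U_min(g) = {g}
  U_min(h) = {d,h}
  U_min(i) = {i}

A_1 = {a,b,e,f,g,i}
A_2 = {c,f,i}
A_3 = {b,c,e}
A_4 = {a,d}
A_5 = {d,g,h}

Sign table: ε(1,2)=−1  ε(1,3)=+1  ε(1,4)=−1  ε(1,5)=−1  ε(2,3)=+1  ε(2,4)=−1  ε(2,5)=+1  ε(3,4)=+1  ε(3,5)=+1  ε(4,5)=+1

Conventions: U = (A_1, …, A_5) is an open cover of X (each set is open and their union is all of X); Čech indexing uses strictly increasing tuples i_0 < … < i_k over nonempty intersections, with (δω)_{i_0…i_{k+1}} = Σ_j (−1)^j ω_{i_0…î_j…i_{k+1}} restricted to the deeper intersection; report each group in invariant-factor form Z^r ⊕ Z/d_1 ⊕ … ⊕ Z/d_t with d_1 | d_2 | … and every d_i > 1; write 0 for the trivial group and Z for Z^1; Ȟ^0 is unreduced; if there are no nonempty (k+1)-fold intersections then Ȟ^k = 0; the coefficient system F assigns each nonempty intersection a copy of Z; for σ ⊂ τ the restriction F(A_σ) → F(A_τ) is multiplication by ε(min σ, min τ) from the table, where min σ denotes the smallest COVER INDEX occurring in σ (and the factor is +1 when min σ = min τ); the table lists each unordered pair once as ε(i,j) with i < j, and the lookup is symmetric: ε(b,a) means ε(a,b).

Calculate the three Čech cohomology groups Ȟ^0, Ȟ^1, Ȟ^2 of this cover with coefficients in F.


nerve of the cover:
  A12={f,i} A13={b,e} A14={a} A15={g} A23={c} A45={d}
C dims 5,6; δ0: rk 5, SNF 1^4·2
Ȟ^0 = (5 − 5) − 0 = 0, so Ȟ^0 ≅ 0
Ȟ^1 = (6 − 0) − 5 = 1 plus torsion [2], so Ȟ^1 ≅ Z ⊕ Z/2
Ȟ^2 = (0 − 0) − 0 = 0, so Ȟ^2 ≅ 0

Ȟ^0 = 0; Ȟ^1 = Z ⊕ Z/2; Ȟ^2 = 0


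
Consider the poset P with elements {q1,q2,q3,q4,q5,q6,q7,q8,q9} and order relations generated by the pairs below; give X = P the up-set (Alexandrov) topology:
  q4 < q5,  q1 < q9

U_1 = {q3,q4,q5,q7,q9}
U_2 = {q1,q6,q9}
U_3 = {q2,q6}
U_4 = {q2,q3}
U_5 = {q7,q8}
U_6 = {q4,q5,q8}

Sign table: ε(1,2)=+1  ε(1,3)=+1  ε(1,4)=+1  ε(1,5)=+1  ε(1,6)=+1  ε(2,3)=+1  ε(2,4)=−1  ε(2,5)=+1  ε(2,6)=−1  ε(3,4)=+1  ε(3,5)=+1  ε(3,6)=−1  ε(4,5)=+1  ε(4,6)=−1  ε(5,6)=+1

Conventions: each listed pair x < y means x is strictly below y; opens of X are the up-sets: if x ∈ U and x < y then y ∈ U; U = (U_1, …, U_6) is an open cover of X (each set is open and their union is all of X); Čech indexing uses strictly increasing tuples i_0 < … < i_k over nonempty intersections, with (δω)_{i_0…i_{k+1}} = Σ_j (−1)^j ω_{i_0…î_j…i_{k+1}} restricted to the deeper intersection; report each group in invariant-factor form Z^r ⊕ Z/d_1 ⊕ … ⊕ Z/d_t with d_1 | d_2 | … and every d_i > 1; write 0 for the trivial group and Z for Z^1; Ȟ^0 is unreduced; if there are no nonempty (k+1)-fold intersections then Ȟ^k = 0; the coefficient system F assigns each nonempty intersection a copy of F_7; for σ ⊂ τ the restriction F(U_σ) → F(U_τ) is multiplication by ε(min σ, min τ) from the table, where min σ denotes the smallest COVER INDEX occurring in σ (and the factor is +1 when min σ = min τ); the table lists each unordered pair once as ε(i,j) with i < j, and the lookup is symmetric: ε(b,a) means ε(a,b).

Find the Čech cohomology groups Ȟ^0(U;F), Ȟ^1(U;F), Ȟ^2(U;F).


Ȟ^0 = Z/7, Ȟ^1 = Z/7 ⊕ Z/7 and Ȟ^2 = 0

nerve simplices:
  U12={q9} U14={q3} U15={q7} U16={q4,q5} U23={q6} U34={q2} U56={q8}
C dims 6,7; δ0: rk_F7 5
degree 0: 6−5−0 = 1 → Ȟ^0 ≅ Z/7
degree 1: 7−0−5 = 2 → Ȟ^1 ≅ Z/7 ⊕ Z/7
degree 2: 0−0−0 = 0 → Ȟ^2 ≅ 0


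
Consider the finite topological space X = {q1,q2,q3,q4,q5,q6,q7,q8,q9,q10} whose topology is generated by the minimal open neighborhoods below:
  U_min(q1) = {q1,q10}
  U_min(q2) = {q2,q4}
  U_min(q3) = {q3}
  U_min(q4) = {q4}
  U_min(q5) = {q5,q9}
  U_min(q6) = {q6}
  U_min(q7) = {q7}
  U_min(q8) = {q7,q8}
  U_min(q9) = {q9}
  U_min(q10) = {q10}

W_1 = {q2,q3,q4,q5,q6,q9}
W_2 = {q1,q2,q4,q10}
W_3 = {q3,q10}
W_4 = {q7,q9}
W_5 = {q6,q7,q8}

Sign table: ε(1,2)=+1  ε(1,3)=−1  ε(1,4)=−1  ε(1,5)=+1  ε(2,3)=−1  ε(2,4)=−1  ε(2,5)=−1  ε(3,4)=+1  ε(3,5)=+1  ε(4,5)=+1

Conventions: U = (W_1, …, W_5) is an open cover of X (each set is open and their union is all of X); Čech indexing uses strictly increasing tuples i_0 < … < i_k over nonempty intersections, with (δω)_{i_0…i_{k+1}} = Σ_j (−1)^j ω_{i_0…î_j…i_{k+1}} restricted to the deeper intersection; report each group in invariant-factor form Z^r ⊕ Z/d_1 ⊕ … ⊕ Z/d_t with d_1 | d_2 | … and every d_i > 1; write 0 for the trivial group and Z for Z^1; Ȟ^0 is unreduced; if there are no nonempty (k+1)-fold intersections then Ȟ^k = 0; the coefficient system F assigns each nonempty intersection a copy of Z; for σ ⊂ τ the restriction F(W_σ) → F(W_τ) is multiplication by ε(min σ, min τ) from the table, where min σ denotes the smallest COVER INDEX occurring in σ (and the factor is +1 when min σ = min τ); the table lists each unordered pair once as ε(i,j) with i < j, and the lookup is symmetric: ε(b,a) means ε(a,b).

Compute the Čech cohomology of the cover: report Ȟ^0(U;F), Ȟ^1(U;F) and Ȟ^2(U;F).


nonempty intersections:
  W12={q2,q4} W13={q3} W14={q9} W15={q6} W23={q10} W45={q7}
C dims 5,6; δ0: rk 5, SNF 1^4·2
Ȟ^0: (5−5)−0=0 ⇒ 0
Ȟ^1: (6−0)−5=1 plus torsion [2] ⇒ Z ⊕ Z/2
Ȟ^2: (0−0)−0=0 ⇒ 0

Ȟ^0 = 0, Ȟ^1 = Z ⊕ Z/2 and Ȟ^2 = 0


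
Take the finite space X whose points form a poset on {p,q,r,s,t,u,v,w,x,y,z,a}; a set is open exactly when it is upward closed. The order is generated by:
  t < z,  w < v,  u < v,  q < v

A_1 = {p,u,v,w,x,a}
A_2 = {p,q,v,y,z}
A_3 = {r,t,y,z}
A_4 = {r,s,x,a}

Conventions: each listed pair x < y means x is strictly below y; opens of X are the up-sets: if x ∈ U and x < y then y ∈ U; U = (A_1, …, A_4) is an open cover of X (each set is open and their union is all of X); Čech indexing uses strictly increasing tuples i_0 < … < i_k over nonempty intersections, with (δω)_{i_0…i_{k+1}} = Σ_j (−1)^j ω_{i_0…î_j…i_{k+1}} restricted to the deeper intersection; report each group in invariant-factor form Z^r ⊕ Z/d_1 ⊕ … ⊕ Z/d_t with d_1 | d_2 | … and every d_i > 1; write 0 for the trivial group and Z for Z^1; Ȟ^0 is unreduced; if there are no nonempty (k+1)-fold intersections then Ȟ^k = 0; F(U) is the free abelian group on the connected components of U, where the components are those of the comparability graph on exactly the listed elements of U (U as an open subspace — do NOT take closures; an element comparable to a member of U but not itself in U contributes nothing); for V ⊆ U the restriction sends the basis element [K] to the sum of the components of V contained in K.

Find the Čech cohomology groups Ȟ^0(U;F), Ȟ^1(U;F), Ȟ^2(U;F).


Ȟ^0 ≅ Z^8, Ȟ^1 ≅ 0 and Ȟ^2 ≅ 0

nonempty intersections:
  A12={p,v} A14={x,a} A23={y,z} A34={r}
components per intersection:
  A1: {p} {u,v,w} {x} {a}
  A2: {p} {q,v} {y} {z}
  A3: {r} {t,z} {y}
  A4: {r} {s} {x} {a}
  A12: {p} {v}
  A14: {x} {a}
  A23: {y} {z}
  A34: {r}
C dims 15,7; δ0: rk 7, SNF 1^7
Ȟ^0: (15−7)−0=8 ⇒ Z^8
Ȟ^1: (7−0)−7=0 ⇒ 0
Ȟ^2: (0−0)−0=0 ⇒ 0


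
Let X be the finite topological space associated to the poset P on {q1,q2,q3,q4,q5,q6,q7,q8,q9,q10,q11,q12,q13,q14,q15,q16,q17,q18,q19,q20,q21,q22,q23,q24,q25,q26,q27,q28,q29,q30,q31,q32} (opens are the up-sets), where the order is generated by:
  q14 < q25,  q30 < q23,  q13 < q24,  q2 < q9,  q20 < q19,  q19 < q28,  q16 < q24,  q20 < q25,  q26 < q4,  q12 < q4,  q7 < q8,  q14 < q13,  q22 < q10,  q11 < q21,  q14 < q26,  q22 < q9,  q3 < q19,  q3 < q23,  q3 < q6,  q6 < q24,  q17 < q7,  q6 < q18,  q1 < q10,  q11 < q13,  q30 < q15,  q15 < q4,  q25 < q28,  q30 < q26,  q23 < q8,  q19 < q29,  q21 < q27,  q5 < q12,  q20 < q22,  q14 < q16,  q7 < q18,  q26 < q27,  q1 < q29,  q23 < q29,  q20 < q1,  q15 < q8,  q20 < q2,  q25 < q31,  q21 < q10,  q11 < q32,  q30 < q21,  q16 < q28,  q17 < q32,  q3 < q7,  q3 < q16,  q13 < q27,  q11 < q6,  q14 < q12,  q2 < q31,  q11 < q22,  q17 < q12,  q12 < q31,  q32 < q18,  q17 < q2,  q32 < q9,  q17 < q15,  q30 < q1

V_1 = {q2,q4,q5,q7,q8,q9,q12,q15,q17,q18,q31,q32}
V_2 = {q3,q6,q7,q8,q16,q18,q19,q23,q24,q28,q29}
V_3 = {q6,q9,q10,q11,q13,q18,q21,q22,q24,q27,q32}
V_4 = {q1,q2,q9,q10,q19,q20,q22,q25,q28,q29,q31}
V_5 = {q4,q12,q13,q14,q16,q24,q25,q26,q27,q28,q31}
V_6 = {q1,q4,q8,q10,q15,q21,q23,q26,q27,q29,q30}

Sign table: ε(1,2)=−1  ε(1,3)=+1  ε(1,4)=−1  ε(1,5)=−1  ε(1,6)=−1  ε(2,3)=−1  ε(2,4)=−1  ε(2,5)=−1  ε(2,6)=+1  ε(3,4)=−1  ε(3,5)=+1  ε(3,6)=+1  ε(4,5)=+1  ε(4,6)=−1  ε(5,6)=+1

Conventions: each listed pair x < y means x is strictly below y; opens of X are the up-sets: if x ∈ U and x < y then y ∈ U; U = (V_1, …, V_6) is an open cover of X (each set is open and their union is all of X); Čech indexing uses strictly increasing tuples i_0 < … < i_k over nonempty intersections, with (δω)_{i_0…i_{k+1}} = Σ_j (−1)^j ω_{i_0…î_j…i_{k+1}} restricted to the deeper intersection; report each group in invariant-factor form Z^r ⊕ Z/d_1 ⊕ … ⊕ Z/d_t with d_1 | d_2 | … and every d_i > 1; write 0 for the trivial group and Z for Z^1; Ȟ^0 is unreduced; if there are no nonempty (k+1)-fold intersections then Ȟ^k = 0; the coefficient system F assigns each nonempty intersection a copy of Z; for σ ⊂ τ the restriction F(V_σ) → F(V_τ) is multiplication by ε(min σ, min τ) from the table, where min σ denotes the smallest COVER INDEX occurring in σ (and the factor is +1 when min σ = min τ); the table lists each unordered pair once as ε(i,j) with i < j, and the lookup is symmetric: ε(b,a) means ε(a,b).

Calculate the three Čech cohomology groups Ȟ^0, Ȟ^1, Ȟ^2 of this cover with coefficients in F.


nerve simplices:
  V12={q7,q8,q18} V13={q9,q18,q32} V14={q2,q9,q31} V15={q4,q12,q31} V16={q4,q8,q15} V23={q6,q18,q24} V24={q19,q28,q29} V25={q16,q24,q28} V26={q8,q23,q29} V34={q9,q10,q22} V35={q13,q24,q27} V36={q10,q21,q27} V45={q25,q28,q31} V46={q1,q10,q29} V56={q4,q26,q27}
  V123={q18} V126={q8} V134={q9} V145={q31} V156={q4} V235={q24} V245={q28} V246={q29} V346={q10} V356={q27}
C dims 6,15,10; δ0: rk 6, SNF 1^5·2; δ1: rk 9, SNF 1^9
degree 0: 6−6−0 = 0 → Ȟ^0 ≅ 0
degree 1: 15−9−6 = 0 plus torsion [2] → Ȟ^1 ≅ Z/2
degree 2: 10−0−9 = 1 → Ȟ^2 ≅ Z

Ȟ^0 = 0; Ȟ^1 = Z/2; Ȟ^2 = Z


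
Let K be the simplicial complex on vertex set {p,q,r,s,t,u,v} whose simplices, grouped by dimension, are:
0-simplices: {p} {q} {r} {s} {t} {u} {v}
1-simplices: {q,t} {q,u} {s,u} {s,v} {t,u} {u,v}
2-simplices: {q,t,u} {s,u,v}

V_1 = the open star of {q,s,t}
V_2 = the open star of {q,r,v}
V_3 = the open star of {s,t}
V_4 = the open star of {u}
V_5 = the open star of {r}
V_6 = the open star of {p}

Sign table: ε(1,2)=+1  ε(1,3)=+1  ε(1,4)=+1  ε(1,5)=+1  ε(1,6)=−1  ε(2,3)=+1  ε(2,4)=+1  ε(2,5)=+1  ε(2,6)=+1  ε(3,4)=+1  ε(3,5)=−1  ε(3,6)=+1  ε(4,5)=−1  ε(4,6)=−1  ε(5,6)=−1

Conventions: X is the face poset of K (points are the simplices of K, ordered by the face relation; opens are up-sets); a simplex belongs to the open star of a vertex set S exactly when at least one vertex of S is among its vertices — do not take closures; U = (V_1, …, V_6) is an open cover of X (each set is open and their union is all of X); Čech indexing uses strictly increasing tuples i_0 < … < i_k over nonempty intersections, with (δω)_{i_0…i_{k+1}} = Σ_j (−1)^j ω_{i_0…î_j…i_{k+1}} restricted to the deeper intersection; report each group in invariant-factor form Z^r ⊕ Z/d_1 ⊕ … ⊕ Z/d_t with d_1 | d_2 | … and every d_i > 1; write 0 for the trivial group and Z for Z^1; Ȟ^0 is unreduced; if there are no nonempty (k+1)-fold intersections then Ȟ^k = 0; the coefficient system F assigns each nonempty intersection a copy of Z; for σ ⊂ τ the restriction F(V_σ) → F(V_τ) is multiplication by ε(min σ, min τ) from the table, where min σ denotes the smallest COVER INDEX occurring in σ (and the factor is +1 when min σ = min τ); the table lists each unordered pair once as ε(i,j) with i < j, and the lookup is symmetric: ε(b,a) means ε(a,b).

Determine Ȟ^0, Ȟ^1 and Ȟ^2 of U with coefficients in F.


nerve of the cover:
  V1={{q},{s},{t},{q,t},{q,u},{s,u},{s,v},{t,u},{q,t,u},{s,u,v}} V2={{q},{r},{v},{q,t},{q,u},{s,v},{u,v},{q,t,u},{s,u,v}} V3={{s},{t},{q,t},{s,u},{s,v},{t,u},{q,t,u},{s,u,v}} V4={{u},{q,u},{s,u},{t,u},{u,v},{q,t,u},{s,u,v}} V5={{r}} V6={{p}}
  V12={{q},{q,t},{q,u},{s,v},{q,t,u},{s,u,v}} V13={{s},{t},{q,t},{s,u},{s,v},{t,u},{q,t,u},{s,u,v}} V14={{q,u},{s,u},{t,u},{q,t,u},{s,u,v}} V23={{q,t},{s,v},{q,t,u},{s,u,v}} V24={{q,u},{u,v},{q,t,u},{s,u,v}} V25={{r}} V34={{s,u},{t,u},{q,t,u},{s,u,v}}
  V123={{q,t},{s,v},{q,t,u},{s,u,v}} V124={{q,u},{q,t,u},{s,u,v}} V134={{s,u},{t,u},{q,t,u},{s,u,v}} V234={{q,t,u},{s,u,v}}
  V1234={{q,t,u},{s,u,v}}
C dims 6,7,4,1; δ0: rk 4, SNF 1^4; δ1: rk 3, SNF 1^3; δ2: rk 1, SNF 1^1
Ȟ^0 = (6 − 4) − 0 = 2, so Ȟ^0 ≅ Z^2
Ȟ^1 = (7 − 3) − 4 = 0, so Ȟ^1 ≅ 0
Ȟ^2 = (4 − 1) − 3 = 0, so Ȟ^2 ≅ 0

Ȟ^0 = Z^2, Ȟ^1 = 0, Ȟ^2 = 0


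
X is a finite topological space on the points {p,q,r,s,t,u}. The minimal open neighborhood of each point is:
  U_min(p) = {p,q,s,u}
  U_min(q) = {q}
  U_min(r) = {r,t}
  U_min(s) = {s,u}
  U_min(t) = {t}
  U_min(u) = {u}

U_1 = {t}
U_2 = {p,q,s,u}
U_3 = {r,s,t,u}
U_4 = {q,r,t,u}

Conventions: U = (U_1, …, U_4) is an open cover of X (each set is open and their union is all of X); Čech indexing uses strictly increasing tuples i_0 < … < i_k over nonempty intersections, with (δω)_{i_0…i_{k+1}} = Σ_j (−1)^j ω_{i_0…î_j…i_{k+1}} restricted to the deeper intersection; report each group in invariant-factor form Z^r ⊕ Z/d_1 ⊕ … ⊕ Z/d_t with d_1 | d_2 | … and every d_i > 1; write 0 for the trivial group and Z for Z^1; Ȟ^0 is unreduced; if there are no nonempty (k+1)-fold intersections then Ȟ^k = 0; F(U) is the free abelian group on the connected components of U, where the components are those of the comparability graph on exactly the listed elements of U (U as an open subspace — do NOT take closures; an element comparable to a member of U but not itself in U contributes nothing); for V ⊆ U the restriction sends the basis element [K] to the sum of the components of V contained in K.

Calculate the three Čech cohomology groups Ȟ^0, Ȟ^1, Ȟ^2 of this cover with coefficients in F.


Ȟ^0(U;F) ≅ Z^2, Ȟ^1(U;F) ≅ 0 and Ȟ^2(U;F) ≅ 0

nerve of the cover:
  U13={t} U14={t} U23={s,u} U24={q,u} U34={r,t,u}
  U134={t} U234={u}
components per intersection:
  U1: {t}
  U2: {p,q,s,u}
  U3: {r,t} {s,u}
  U4: {q} {r,t} {u}
  U13: {t}
  U14: {t}
  U23: {s,u}
  U24: {q} {u}
  U34: {r,t} {u}
  U134: {t}
  U234: {u}
C dims 7,7,2; δ0: rk 5, SNF 1^5; δ1: rk 2, SNF 1^2
Ȟ^0 = (7 − 5) − 0 = 2, so Ȟ^0 ≅ Z^2
Ȟ^1 = (7 − 2) − 5 = 0, so Ȟ^1 ≅ 0
Ȟ^2 = (2 − 0) − 2 = 0, so Ȟ^2 ≅ 0


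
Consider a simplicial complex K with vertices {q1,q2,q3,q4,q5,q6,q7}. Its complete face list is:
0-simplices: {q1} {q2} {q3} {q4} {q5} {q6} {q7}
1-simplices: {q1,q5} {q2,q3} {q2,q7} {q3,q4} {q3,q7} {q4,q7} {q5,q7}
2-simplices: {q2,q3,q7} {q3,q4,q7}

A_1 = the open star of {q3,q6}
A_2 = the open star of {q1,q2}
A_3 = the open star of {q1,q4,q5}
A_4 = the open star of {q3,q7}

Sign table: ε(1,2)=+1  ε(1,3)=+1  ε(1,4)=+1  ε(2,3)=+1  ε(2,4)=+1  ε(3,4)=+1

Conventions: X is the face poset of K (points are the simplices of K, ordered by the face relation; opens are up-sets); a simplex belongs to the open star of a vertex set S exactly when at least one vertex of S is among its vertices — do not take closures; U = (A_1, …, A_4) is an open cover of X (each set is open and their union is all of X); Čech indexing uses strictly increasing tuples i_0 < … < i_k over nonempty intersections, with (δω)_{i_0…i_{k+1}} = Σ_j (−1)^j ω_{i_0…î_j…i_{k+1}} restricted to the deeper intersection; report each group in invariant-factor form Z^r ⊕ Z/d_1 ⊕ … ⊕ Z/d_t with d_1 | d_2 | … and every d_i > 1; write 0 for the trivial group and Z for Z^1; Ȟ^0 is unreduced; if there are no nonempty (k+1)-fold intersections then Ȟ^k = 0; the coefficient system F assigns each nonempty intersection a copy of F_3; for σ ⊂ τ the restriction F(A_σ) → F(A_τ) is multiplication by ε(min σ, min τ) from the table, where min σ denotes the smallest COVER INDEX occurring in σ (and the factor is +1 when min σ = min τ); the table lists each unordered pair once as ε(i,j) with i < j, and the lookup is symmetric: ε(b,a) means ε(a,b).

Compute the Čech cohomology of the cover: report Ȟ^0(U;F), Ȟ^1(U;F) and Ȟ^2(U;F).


Ȟ^0(U;F) ≅ Z/3, Ȟ^1(U;F) ≅ Z/3 and Ȟ^2(U;F) ≅ 0

nonempty overlaps:
  A1={{q3},{q6},{q2,q3},{q3,q4},{q3,q7},{q2,q3,q7},{q3,q4,q7}} A2={{q1},{q2},{q1,q5},{q2,q3},{q2,q7},{q2,q3,q7}} A3={{q1},{q4},{q5},{q1,q5},{q3,q4},{q4,q7},{q5,q7},{q3,q4,q7}} A4={{q3},{q7},{q2,q3},{q2,q7},{q3,q4},{q3,q7},{q4,q7},{q5,q7},{q2,q3,q7},{q3,q4,q7}}
  A12={{q2,q3},{q2,q3,q7}} A13={{q3,q4},{q3,q4,q7}} A14={{q3},{q2,q3},{q3,q4},{q3,q7},{q2,q3,q7},{q3,q4,q7}} A23={{q1},{q1,q5}} A24={{q2,q3},{q2,q7},{q2,q3,q7}} A34={{q3,q4},{q4,q7},{q5,q7},{q3,q4,q7}}
  A124={{q2,q3},{q2,q3,q7}} A134={{q3,q4},{q3,q4,q7}}
C dims 4,6,2; δ0: rk_F3 3; δ1: rk_F3 2
degree 0: 4−3−0 = 1 → Ȟ^0 ≅ Z/3
degree 1: 6−2−3 = 1 → Ȟ^1 ≅ Z/3
degree 2: 2−0−2 = 0 → Ȟ^2 ≅ 0


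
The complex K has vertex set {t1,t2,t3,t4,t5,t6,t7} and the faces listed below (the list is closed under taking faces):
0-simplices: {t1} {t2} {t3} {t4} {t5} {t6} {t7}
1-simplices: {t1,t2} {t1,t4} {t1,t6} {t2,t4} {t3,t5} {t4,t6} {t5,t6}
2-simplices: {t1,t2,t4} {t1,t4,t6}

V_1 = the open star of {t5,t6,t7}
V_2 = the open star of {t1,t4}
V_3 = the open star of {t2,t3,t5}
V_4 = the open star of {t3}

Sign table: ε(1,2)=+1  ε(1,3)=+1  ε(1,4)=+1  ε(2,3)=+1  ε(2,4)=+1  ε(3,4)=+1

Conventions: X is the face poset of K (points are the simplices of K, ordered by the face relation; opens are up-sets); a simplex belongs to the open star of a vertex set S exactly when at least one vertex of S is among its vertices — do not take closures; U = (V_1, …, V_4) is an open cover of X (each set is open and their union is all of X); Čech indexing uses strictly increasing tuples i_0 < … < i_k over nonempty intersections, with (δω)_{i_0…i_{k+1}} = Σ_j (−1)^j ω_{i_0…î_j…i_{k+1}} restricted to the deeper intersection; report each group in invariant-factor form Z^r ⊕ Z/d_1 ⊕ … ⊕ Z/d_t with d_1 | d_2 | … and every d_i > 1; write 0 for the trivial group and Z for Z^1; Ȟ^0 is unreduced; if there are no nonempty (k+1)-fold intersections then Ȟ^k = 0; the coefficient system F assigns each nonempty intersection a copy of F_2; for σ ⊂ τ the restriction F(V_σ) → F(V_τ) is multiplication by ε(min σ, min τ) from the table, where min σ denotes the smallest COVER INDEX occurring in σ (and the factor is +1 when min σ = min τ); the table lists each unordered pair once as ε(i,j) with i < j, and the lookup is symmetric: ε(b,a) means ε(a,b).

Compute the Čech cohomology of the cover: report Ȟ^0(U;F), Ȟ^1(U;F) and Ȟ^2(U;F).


Ȟ^0 = Z/2, Ȟ^1 = Z/2, Ȟ^2 = 0

nerve of the cover:
  V1={{t5},{t6},{t7},{t1,t6},{t3,t5},{t4,t6},{t5,t6},{t1,t4,t6}} V2={{t1},{t4},{t1,t2},{t1,t4},{t1,t6},{t2,t4},{t4,t6},{t1,t2,t4},{t1,t4,t6}} V3={{t2},{t3},{t5},{t1,t2},{t2,t4},{t3,t5},{t5,t6},{t1,t2,t4}} V4={{t3},{t3,t5}}
  V12={{t1,t6},{t4,t6},{t1,t4,t6}} V13={{t5},{t3,t5},{t5,t6}} V14={{t3,t5}} V23={{t1,t2},{t2,t4},{t1,t2,t4}} V34={{t3},{t3,t5}}
  V134={{t3,t5}}
C dims 4,5,1; δ0: rk_F2 3; δ1: rk_F2 1
Ȟ^0 = (4 − 3) − 0 = 1, so Ȟ^0 ≅ Z/2
Ȟ^1 = (5 − 1) − 3 = 1, so Ȟ^1 ≅ Z/2
Ȟ^2 = (1 − 0) − 1 = 0, so Ȟ^2 ≅ 0


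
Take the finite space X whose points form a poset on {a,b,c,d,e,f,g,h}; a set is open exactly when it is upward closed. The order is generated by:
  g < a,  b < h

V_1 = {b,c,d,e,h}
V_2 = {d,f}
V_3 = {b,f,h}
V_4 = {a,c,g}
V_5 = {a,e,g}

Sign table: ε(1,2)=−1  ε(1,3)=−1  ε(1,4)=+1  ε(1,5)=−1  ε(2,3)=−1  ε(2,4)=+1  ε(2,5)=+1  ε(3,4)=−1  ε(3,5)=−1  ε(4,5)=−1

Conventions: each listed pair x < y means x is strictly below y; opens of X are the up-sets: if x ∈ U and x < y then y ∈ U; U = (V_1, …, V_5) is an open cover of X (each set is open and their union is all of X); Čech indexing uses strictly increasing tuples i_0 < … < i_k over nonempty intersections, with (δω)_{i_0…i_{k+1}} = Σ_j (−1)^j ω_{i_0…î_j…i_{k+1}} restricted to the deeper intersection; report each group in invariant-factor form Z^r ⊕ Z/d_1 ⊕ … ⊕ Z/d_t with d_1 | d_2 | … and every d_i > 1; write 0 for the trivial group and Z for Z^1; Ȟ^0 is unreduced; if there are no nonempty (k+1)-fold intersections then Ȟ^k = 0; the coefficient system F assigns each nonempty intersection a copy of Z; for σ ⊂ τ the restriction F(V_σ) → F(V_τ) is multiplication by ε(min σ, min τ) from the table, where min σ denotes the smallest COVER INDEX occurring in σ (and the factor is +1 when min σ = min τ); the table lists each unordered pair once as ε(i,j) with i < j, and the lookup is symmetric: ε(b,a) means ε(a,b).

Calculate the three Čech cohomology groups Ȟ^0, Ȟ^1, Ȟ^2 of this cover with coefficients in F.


nerve simplices:
  V12={d} V13={b,h} V14={c} V15={e} V23={f} V45={a,g}
C dims 5,6; δ0: rk 5, SNF 1^4·2
degree 0: 5−5−0 = 0 → Ȟ^0 ≅ 0
degree 1: 6−0−5 = 1 plus torsion [2] → Ȟ^1 ≅ Z ⊕ Z/2
degree 2: 0−0−0 = 0 → Ȟ^2 ≅ 0

Ȟ^0(U;F) ≅ 0, Ȟ^1(U;F) ≅ Z ⊕ Z/2, Ȟ^2(U;F) ≅ 0


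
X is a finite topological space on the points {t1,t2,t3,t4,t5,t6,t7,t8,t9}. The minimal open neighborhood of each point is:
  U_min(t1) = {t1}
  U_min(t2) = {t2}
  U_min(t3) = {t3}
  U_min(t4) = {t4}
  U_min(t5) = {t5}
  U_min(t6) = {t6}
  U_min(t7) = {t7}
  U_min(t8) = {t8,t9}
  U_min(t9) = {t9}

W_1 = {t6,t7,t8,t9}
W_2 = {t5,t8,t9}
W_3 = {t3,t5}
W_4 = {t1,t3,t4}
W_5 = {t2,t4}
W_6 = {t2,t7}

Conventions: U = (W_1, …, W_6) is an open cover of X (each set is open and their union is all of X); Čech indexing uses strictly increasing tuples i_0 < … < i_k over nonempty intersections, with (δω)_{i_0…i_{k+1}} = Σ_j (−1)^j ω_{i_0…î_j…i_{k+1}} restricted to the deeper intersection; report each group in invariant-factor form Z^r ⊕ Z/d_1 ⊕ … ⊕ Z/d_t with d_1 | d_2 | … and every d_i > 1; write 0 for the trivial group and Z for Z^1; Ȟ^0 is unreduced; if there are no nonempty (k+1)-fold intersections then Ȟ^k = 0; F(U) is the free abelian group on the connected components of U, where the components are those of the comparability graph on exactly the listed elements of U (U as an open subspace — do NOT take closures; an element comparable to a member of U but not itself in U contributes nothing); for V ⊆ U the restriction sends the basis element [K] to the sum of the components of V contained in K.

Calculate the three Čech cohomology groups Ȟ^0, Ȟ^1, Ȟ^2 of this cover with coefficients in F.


Ȟ^0 = Z^8, Ȟ^1 = 0 and Ȟ^2 = 0

nonempty overlaps:
  W12={t8,t9} W16={t7} W23={t5} W34={t3} W45={t4} W56={t2}
components per intersection:
  W1: {t6} {t7} {t8,t9}
  W2: {t5} {t8,t9}
  W3: {t3} {t5}
  W4: {t1} {t3} {t4}
  W5: {t2} {t4}
  W6: {t2} {t7}
  W12: {t8,t9}
  W16: {t7}
  W23: {t5}
  W34: {t3}
  W45: {t4}
  W56: {t2}
C dims 14,6; δ0: rk 6, SNF 1^6
degree 0: 14−6−0 = 8 → Ȟ^0 ≅ Z^8
degree 1: 6−0−6 = 0 → Ȟ^1 ≅ 0
degree 2: 0−0−0 = 0 → Ȟ^2 ≅ 0


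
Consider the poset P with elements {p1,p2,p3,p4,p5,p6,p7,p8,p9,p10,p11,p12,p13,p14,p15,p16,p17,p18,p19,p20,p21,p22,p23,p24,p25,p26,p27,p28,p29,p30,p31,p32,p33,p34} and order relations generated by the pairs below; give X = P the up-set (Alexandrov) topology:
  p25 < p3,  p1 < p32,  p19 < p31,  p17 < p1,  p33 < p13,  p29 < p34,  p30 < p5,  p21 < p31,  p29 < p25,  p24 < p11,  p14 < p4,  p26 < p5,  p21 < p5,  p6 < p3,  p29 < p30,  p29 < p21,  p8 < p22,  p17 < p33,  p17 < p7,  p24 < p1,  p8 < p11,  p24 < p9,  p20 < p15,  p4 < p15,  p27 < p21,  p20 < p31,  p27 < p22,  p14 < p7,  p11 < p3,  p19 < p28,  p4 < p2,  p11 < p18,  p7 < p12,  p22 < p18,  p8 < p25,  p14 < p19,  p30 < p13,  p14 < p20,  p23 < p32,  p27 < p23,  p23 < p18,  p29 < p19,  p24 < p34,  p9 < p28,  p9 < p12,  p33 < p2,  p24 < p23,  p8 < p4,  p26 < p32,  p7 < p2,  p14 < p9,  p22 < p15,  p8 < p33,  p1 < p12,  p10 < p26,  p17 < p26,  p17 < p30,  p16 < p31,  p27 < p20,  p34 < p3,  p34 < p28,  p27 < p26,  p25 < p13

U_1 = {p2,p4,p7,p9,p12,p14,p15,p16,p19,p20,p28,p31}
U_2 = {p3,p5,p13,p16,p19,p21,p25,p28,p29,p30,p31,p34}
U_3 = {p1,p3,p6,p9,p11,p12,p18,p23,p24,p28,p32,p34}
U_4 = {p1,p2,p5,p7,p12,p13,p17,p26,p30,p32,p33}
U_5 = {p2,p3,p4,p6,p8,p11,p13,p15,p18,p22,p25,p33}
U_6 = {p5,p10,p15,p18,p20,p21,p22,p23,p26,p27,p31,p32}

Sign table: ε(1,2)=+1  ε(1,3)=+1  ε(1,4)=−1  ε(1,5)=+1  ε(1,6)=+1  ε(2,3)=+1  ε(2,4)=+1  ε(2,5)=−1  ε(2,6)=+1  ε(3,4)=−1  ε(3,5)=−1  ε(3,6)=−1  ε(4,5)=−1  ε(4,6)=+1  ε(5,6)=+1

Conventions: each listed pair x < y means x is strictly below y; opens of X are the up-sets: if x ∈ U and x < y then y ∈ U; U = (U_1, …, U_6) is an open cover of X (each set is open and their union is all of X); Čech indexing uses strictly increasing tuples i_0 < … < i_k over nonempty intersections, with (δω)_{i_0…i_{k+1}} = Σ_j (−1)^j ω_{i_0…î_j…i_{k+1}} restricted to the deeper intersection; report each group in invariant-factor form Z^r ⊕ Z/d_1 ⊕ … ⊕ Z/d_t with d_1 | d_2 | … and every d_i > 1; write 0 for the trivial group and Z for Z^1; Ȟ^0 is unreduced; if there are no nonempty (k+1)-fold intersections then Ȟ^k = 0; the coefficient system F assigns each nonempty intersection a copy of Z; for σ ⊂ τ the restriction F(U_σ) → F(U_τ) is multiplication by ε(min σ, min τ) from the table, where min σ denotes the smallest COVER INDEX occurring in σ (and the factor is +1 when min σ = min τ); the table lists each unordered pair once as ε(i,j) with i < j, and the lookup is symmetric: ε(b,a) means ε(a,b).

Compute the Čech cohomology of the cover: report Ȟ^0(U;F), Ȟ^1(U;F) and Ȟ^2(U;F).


Ȟ^0(U;F) ≅ 0,  Ȟ^1(U;F) ≅ Z/2,  Ȟ^2(U;F) ≅ Z

nonempty overlaps:
  U12={p16,p19,p28,p31} U13={p9,p12,p28} U14={p2,p7,p12} U15={p2,p4,p15} U16={p15,p20,p31} U23={p3,p28,p34} U24={p5,p13,p30} U25={p3,p13,p25} U26={p5,p21,p31} U34={p1,p12,p32} U35={p3,p6,p11,p18} U36={p18,p23,p32} U45={p2,p13,p33} U46={p5,p26,p32} U56={p15,p18,p22}
  U123={p28} U126={p31} U134={p12} U145={p2} U156={p15} U235={p3} U245={p13} U246={p5} U346={p32} U356={p18}
C dims 6,15,10; δ0: rk 6, SNF 1^5·2; δ1: rk 9, SNF 1^9
degree 0: 6−6−0 = 0 → Ȟ^0 ≅ 0
degree 1: 15−9−6 = 0 plus torsion [2] → Ȟ^1 ≅ Z/2
degree 2: 10−0−9 = 1 → Ȟ^2 ≅ Z


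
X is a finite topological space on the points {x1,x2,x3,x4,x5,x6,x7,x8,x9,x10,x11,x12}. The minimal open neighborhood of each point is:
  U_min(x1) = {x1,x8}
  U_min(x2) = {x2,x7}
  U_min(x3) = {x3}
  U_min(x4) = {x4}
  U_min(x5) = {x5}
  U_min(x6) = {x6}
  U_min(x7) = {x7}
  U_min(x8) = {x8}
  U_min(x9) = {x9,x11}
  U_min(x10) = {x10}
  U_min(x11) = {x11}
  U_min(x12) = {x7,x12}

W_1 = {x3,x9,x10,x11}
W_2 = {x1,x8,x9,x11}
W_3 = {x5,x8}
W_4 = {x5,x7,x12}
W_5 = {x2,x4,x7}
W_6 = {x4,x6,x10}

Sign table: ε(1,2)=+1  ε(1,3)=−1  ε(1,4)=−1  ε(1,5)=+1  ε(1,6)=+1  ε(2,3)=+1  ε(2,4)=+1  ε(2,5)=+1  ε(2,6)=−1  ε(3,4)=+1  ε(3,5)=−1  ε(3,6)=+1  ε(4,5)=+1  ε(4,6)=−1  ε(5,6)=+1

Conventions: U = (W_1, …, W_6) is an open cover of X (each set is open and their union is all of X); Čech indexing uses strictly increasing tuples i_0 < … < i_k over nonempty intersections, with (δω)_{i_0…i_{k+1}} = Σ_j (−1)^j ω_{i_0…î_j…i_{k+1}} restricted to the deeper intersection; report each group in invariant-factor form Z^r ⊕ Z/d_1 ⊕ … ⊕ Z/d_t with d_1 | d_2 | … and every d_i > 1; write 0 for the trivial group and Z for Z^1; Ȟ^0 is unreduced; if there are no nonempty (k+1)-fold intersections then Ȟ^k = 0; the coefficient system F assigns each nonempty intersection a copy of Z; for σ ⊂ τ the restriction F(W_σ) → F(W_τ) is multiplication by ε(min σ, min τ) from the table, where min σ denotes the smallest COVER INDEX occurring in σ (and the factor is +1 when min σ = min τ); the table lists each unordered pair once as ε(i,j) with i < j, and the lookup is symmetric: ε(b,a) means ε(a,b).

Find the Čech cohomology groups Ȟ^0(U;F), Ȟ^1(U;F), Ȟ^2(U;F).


cover nerve:
  W12={x9,x11} W16={x10} W23={x8} W34={x5} W45={x7} W56={x4}
C dims 6,6; δ0: rk 5, SNF 1^5
Ȟ^0: (6−5)−0=1 ⇒ Z
Ȟ^1: (6−0)−5=1 ⇒ Z
Ȟ^2: (0−0)−0=0 ⇒ 0

Ȟ^0(U;F) ≅ Z,  Ȟ^1(U;F) ≅ Z,  Ȟ^2(U;F) ≅ 0


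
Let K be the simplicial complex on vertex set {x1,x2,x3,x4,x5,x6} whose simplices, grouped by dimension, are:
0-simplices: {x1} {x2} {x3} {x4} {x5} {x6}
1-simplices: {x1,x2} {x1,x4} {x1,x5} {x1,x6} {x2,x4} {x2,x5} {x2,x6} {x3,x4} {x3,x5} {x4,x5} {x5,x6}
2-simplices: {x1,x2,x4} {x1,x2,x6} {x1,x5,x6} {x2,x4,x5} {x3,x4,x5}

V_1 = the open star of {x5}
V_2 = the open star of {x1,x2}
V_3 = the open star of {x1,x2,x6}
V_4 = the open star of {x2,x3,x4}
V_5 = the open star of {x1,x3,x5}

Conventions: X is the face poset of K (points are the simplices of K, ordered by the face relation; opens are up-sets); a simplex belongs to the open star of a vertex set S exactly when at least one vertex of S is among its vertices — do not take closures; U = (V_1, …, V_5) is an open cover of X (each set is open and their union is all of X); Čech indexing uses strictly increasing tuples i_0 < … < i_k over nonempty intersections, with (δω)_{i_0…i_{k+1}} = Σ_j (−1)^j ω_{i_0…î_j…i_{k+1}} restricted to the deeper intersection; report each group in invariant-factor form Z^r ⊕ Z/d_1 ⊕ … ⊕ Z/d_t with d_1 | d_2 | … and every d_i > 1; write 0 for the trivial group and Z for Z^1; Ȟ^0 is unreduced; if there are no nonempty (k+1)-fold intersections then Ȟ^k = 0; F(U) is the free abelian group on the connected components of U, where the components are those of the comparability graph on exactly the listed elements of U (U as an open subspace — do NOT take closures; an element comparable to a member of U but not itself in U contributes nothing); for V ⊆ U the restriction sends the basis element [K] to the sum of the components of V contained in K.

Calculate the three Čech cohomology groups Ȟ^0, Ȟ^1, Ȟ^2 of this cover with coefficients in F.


Ȟ^0 = Z; Ȟ^1 = Z; Ȟ^2 = 0

intersection data:
  V1={{x5},{x1,x5},{x2,x5},{x3,x5},{x4,x5},{x5,x6},{x1,x5,x6},{x2,x4,x5},{x3,x4,x5}} V2={{x1},{x2},{x1,x2},{x1,x4},{x1,x5},{x1,x6},{x2,x4},{x2,x5},{x2,x6},{x1,x2,x4},{x1,x2,x6},{x1,x5,x6},{x2,x4,x5}} V3={{x1},{x2},{x6},{x1,x2},{x1,x4},{x1,x5},{x1,x6},{x2,x4},{x2,x5},{x2,x6},{x5,x6},{x1,x2,x4},{x1,x2,x6},{x1,x5,x6},{x2,x4,x5}} V4={{x2},{x3},{x4},{x1,x2},{x1,x4},{x2,x4},{x2,x5},{x2,x6},{x3,x4},{x3,x5},{x4,x5},{x1,x2,x4},{x1,x2,x6},{x2,x4,x5},{x3,x4,x5}} V5={{x1},{x3},{x5},{x1,x2},{x1,x4},{x1,x5},{x1,x6},{x2,x5},{x3,x4},{x3,x5},{x4,x5},{x5,x6},{x1,x2,x4},{x1,x2,x6},{x1,x5,x6},{x2,x4,x5},{x3,x4,x5}}
  V12={{x1,x5},{x2,x5},{x1,x5,x6},{x2,x4,x5}} V13={{x1,x5},{x2,x5},{x5,x6},{x1,x5,x6},{x2,x4,x5}} V14={{x2,x5},{x3,x5},{x4,x5},{x2,x4,x5},{x3,x4,x5}} V15={{x5},{x1,x5},{x2,x5},{x3,x5},{x4,x5},{x5,x6},{x1,x5,x6},{x2,x4,x5},{x3,x4,x5}} V23={{x1},{x2},{x1,x2},{x1,x4},{x1,x5},{x1,x6},{x2,x4},{x2,x5},{x2,x6},{x1,x2,x4},{x1,x2,x6},{x1,x5,x6},{x2,x4,x5}} V24={{x2},{x1,x2},{x1,x4},{x2,x4},{x2,x5},{x2,x6},{x1,x2,x4},{x1,x2,x6},{x2,x4,x5}} V25={{x1},{x1,x2},{x1,x4},{x1,x5},{x1,x6},{x2,x5},{x1,x2,x4},{x1,x2,x6},{x1,x5,x6},{x2,x4,x5}} V34={{x2},{x1,x2},{x1,x4},{x2,x4},{x2,x5},{x2,x6},{x1,x2,x4},{x1,x2,x6},{x2,x4,x5}} V35={{x1},{x1,x2},{x1,x4},{x1,x5},{x1,x6},{x2,x5},{x5,x6},{x1,x2,x4},{x1,x2,x6},{x1,x5,x6},{x2,x4,x5}} V45={{x3},{x1,x2},{x1,x4},{x2,x5},{x3,x4},{x3,x5},{x4,x5},{x1,x2,x4},{x1,x2,x6},{x2,x4,x5},{x3,x4,x5}}
  V123={{x1,x5},{x2,x5},{x1,x5,x6},{x2,x4,x5}} V124={{x2,x5},{x2,x4,x5}} V125={{x1,x5},{x2,x5},{x1,x5,x6},{x2,x4,x5}} V134={{x2,x5},{x2,x4,x5}} V135={{x1,x5},{x2,x5},{x5,x6},{x1,x5,x6},{x2,x4,x5}} V145={{x2,x5},{x3,x5},{x4,x5},{x2,x4,x5},{x3,x4,x5}} V234={{x2},{x1,x2},{x1,x4},{x2,x4},{x2,x5},{x2,x6},{x1,x2,x4},{x1,x2,x6},{x2,x4,x5}} V235={{x1},{x1,x2},{x1,x4},{x1,x5},{x1,x6},{x2,x5},{x1,x2,x4},{x1,x2,x6},{x1,x5,x6},{x2,x4,x5}} V245={{x1,x2},{x1,x4},{x2,x5},{x1,x2,x4},{x1,x2,x6},{x2,x4,x5}} V345={{x1,x2},{x1,x4},{x2,x5},{x1,x2,x4},{x1,x2,x6},{x2,x4,x5}}
  V1234={{x2,x5},{x2,x4,x5}} V1235={{x1,x5},{x2,x5},{x1,x5,x6},{x2,x4,x5}} V1245={{x2,x5},{x2,x4,x5}} V1345={{x2,x5},{x2,x4,x5}} V2345={{x1,x2},{x1,x4},{x2,x5},{x1,x2,x4},{x1,x2,x6},{x2,x4,x5}}
  V12345={{x2,x5},{x2,x4,x5}}
components per intersection:
  V1: {{x5},{x1,x5},{x2,x5},{x3,x5},{x4,x5},{x5,x6},{x1,x5,x6},{x2,x4,x5},{x3,x4,x5}}
  V2: {{x1},{x2},{x1,x2},{x1,x4},{x1,x5},{x1,x6},{x2,x4},{x2,x5},{x2,x6},{x1,x2,x4},{x1,x2,x6},{x1,x5,x6},{x2,x4,x5}}
  V3: {{x1},{x2},{x6},{x1,x2},{x1,x4},{x1,x5},{x1,x6},{x2,x4},{x2,x5},{x2,x6},{x5,x6},{x1,x2,x4},{x1,x2,x6},{x1,x5,x6},{x2,x4,x5}}
  V4: {{x2},{x3},{x4},{x1,x2},{x1,x4},{x2,x4},{x2,x5},{x2,x6},{x3,x4},{x3,x5},{x4,x5},{x1,x2,x4},{x1,x2,x6},{x2,x4,x5},{x3,x4,x5}}
  V5: {{x1},{x3},{x5},{x1,x2},{x1,x4},{x1,x5},{x1,x6},{x2,x5},{x3,x4},{x3,x5},{x4,x5},{x5,x6},{x1,x2,x4},{x1,x2,x6},{x1,x5,x6},{x2,x4,x5},{x3,x4,x5}}
  V12: {{x1,x5},{x1,x5,x6}} {{x2,x5},{x2,x4,x5}}
  V13: {{x1,x5},{x5,x6},{x1,x5,x6}} {{x2,x5},{x2,x4,x5}}
  V14: {{x2,x5},{x3,x5},{x4,x5},{x2,x4,x5},{x3,x4,x5}}
  V15: {{x5},{x1,x5},{x2,x5},{x3,x5},{x4,x5},{x5,x6},{x1,x5,x6},{x2,x4,x5},{x3,x4,x5}}
  V23: {{x1},{x2},{x1,x2},{x1,x4},{x1,x5},{x1,x6},{x2,x4},{x2,x5},{x2,x6},{x1,x2,x4},{x1,x2,x6},{x1,x5,x6},{x2,x4,x5}}
  V24: {{x2},{x1,x2},{x1,x4},{x2,x4},{x2,x5},{x2,x6},{x1,x2,x4},{x1,x2,x6},{x2,x4,x5}}
  V25: {{x1},{x1,x2},{x1,x4},{x1,x5},{x1,x6},{x1,x2,x4},{x1,x2,x6},{x1,x5,x6}} {{x2,x5},{x2,x4,x5}}
  V34: {{x2},{x1,x2},{x1,x4},{x2,x4},{x2,x5},{x2,x6},{x1,x2,x4},{x1,x2,x6},{x2,x4,x5}}
  V35: {{x1},{x1,x2},{x1,x4},{x1,x5},{x1,x6},{x5,x6},{x1,x2,x4},{x1,x2,x6},{x1,x5,x6}} {{x2,x5},{x2,x4,x5}}
  V45: {{x3},{x2,x5},{x3,x4},{x3,x5},{x4,x5},{x2,x4,x5},{x3,x4,x5}} {{x1,x2},{x1,x4},{x1,x2,x4},{x1,x2,x6}}
  V123: {{x1,x5},{x1,x5,x6}} {{x2,x5},{x2,x4,x5}}
  V124: {{x2,x5},{x2,x4,x5}}
  V125: {{x1,x5},{x1,x5,x6}} {{x2,x5},{x2,x4,x5}}
  V134: {{x2,x5},{x2,x4,x5}}
  V135: {{x1,x5},{x5,x6},{x1,x5,x6}} {{x2,x5},{x2,x4,x5}}
  V145: {{x2,x5},{x3,x5},{x4,x5},{x2,x4,x5},{x3,x4,x5}}
  V234: {{x2},{x1,x2},{x1,x4},{x2,x4},{x2,x5},{x2,x6},{x1,x2,x4},{x1,x2,x6},{x2,x4,x5}}
  V235: {{x1},{x1,x2},{x1,x4},{x1,x5},{x1,x6},{x1,x2,x4},{x1,x2,x6},{x1,x5,x6}} {{x2,x5},{x2,x4,x5}}
  V245: {{x1,x2},{x1,x4},{x1,x2,x4},{x1,x2,x6}} {{x2,x5},{x2,x4,x5}}
  V345: {{x1,x2},{x1,x4},{x1,x2,x4},{x1,x2,x6}} {{x2,x5},{x2,x4,x5}}
  V1234: {{x2,x5},{x2,x4,x5}}
  V1235: {{x1,x5},{x1,x5,x6}} {{x2,x5},{x2,x4,x5}}
  V1245: {{x2,x5},{x2,x4,x5}}
  V1345: {{x2,x5},{x2,x4,x5}}
  V2345: {{x1,x2},{x1,x4},{x1,x2,x4},{x1,x2,x6}} {{x2,x5},{x2,x4,x5}}
  V12345: {{x2,x5},{x2,x4,x5}}
C dims 5,15,16,7; δ0: rk 4, SNF 1^4; δ1: rk 10, SNF 1^10; δ2: rk 6, SNF 1^6
Ȟ^0 = (5 − 4) − 0 = 1, so Ȟ^0 ≅ Z
Ȟ^1 = (15 − 10) − 4 = 1, so Ȟ^1 ≅ Z
Ȟ^2 = (16 − 6) − 10 = 0, so Ȟ^2 ≅ 0


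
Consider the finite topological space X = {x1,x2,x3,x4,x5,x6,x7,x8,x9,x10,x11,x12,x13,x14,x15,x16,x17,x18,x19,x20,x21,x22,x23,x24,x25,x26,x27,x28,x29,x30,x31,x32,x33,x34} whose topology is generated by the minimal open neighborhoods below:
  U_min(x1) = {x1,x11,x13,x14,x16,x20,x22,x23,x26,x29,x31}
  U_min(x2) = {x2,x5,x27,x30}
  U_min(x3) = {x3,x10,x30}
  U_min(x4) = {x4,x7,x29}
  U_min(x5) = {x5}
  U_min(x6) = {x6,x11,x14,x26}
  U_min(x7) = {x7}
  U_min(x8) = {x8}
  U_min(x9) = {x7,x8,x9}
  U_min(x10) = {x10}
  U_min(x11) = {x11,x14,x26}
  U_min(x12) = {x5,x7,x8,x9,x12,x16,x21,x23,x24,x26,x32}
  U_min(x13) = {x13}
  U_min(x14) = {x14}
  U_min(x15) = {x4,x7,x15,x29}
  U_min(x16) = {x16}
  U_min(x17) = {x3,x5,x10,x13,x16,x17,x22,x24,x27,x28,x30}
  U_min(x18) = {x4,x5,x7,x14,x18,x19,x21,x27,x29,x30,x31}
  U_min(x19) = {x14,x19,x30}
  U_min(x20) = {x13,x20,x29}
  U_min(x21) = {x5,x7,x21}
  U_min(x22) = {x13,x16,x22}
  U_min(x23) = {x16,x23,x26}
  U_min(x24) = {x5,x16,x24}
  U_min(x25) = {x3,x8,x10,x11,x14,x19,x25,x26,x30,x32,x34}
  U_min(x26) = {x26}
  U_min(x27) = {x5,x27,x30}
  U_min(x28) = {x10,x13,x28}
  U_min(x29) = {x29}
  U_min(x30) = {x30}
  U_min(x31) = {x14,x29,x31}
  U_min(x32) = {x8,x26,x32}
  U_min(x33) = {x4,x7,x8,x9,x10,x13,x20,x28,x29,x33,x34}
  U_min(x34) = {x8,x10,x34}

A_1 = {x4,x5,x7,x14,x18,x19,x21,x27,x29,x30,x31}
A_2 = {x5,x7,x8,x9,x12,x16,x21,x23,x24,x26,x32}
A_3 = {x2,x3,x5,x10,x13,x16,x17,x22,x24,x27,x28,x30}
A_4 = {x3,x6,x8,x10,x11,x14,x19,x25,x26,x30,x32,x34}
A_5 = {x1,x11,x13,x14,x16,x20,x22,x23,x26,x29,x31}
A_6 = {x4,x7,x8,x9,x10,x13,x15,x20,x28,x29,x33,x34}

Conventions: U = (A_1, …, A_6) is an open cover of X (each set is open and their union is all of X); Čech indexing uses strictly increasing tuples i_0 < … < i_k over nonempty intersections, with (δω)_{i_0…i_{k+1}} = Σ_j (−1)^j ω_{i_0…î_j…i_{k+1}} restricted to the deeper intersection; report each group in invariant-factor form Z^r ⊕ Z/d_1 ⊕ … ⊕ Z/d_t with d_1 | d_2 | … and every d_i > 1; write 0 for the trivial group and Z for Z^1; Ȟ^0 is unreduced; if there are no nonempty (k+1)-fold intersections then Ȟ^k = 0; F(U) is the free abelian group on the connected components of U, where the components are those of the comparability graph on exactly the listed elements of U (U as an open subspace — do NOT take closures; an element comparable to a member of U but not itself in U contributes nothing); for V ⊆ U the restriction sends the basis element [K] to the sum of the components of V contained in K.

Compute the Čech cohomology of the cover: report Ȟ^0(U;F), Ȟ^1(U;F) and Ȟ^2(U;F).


nerve simplices:
  A12={x5,x7,x21} A13={x5,x27,x30} A14={x14,x19,x30} A15={x14,x29,x31} A16={x4,x7,x29} A23={x5,x16,x24} A24={x8,x26,x32} A25={x16,x23,x26} A26={x7,x8,x9} A34={x3,x10,x30} A35={x13,x16,x22} A36={x10,x13,x28} A45={x11,x14,x26} A46={x8,x10,x34} A56={x13,x20,x29}
  A123={x5} A126={x7} A134={x30} A145={x14} A156={x29} A235={x16} A245={x26} A246={x8} A346={x10} A356={x13}
components per intersection:
  A1: {x4,x5,x7,x14,x18,x19,x21,x27,x29,x30,x31}
  A2: {x5,x7,x8,x9,x12,x16,x21,x23,x24,x26,x32}
  A3: {x2,x3,x5,x10,x13,x16,x17,x22,x24,x27,x28,x30}
  A4: {x3,x6,x8,x10,x11,x14,x19,x25,x26,x30,x32,x34}
  A5: {x1,x11,x13,x14,x16,x20,x22,x23,x26,x29,x31}
  A6: {x4,x7,x8,x9,x10,x13,x15,x20,x28,x29,x33,x34}
  A12: {x5,x7,x21}
  A13: {x5,x27,x30}
  A14: {x14,x19,x30}
  A15: {x14,x29,x31}
  A16: {x4,x7,x29}
  A23: {x5,x16,x24}
  A24: {x8,x26,x32}
  A25: {x16,x23,x26}
  A26: {x7,x8,x9}
  A34: {x3,x10,x30}
  A35: {x13,x16,x22}
  A36: {x10,x13,x28}
  A45: {x11,x14,x26}
  A46: {x8,x10,x34}
  A56: {x13,x20,x29}
  A123: {x5}
  A126: {x7}
  A134: {x30}
  A145: {x14}
  A156: {x29}
  A235: {x16}
  A245: {x26}
  A246: {x8}
  A346: {x10}
  A356: {x13}
C dims 6,15,10; δ0: rk 5, SNF 1^5; δ1: rk 10, SNF 1^9·2
degree 0: 6−5−0 = 1 → Ȟ^0 ≅ Z
degree 1: 15−10−5 = 0 → Ȟ^1 ≅ 0
degree 2: 10−0−10 = 0 plus torsion [2] → Ȟ^2 ≅ Z/2

Ȟ^0 = Z, Ȟ^1 = 0, Ȟ^2 = Z/2
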